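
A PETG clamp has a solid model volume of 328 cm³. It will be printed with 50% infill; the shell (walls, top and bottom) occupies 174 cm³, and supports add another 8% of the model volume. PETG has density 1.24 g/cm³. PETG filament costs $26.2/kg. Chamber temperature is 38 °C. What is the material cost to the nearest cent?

Volume inside the shell = 328 − 174, so 154 cm³.
Deposited infill = 0.50 × 154 = 77 cm³.
Support = 0.08 × 328 = 26.24 cm³.
Deposited volume = 174 + 77 + 26.24, so 277.24 cm³.
Mass = 277.24 × 1.24, so 343.7776 g.
At $26.2/kg: 343.7776/1000 × 26.2 = $9.01.

$9.01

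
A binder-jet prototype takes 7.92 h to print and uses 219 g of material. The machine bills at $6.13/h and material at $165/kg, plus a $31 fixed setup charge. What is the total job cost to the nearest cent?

Machine cost: 6.13 × 7.92 → $48.5496.
Feedstock cost: 165 × 219/1000 → $36.135.
Adding setup: 48.5496 + 36.135 + 31 → 115.6846 ≈ $115.68.

$115.68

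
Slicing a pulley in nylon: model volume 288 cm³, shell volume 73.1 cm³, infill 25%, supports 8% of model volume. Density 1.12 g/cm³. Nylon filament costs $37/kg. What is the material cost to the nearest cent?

Interior volume = 288 − 73.1 = 214.9 cm³.
Infill deposited: 0.25 × 214.9 → 53.725 cm³.
Support = 0.08 × 288 = 23.04 cm³.
Deposited volume: 73.1 + 53.725 + 23.04 → 149.865 cm³.
Mass = 149.865 × 1.12 = 167.8488 g.
Cost = 167.8488 g / 1000 × $37/kg = $6.21.

$6.21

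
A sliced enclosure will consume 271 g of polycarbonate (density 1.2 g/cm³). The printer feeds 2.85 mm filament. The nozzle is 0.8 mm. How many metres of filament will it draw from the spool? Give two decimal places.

Volume = 271 g / 1.2 g·cm⁻³ = 225.8333 cm³ = 225833.3 mm³.
A = π r² = π × 1.425² = 6.3794 mm².
L = V/A = 225833.3/6.3794 = 35400.4 mm → 35.40 m.

35.40 m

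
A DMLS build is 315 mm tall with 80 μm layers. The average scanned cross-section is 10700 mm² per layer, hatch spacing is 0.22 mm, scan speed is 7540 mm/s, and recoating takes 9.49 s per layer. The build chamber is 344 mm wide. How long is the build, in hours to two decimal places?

17.44 hours

Number of layers: 315 / 0.08 → 3938 (rounded up).
Scan path per layer: 10700 / 0.22 → 48636.4 mm.
Per-layer scan time: 48636.4 / 7540 → 6.4505 s.
Time per layer = 6.4505 + 9.49, so 15.9405 s.
Build time = 3938 × 15.9405 = 62773.689 s = 17.44 hours.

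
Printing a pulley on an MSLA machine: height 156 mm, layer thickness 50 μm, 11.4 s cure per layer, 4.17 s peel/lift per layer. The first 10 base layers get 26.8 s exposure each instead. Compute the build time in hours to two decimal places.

Number of layers: 156 / 0.05 → 3120 (rounded up).
Base layers = 10 × (26.8 + 4.17) = 309.7 s.
Remaining layers: 3110 × (11.4 + 4.17) → 48422.7 s.
Sum: 309.7 + 48422.7 = 48732.4 s → 13.54 hours.

13.54 hours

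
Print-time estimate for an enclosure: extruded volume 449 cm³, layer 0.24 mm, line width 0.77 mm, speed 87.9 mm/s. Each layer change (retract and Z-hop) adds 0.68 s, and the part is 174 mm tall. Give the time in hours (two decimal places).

Line area = 0.24 × 0.77, so 0.1848 mm².
Total extruded path = 449000/0.1848 = 2429653.7 mm.
Print-move time = 2429653.7 / 87.9, so 27641.1 s.
Number of layers: 174 / 0.24 → 725 (rounded up).
Non-print overhead = 725 × 0.68 = 493 s.
Total = 27641.1 + 493 = 28134.1 s = 7.82 hours.

7.82 hours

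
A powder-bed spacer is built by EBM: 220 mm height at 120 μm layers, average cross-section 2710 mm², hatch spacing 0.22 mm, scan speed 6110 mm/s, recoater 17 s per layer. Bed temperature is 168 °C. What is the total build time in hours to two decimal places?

9.69 hours

Layer count = ceil(220 / 0.12) = 1834.
Hatch length per layer = 2710 / 0.22, so 12318.2 mm.
Per-layer scan time = 12318.2 / 6110, so 2.0161 s.
Layer cycle = 2.0161 + 17 = 19.0161 s.
Total: 1834 × 19.0161 s = 34875.5274 s → 9.69 hours.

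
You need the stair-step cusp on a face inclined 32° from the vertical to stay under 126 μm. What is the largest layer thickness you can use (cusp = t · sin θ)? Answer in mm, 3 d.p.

0.238 mm

Layer height = cusp / sin(32°) = 0.126 / 0.5299 = 0.238 mm.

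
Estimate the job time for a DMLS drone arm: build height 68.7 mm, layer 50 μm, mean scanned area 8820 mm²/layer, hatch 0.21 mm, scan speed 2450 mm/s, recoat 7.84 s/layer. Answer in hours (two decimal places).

Number of layers: 68.7 / 0.05 → 1374 (rounded up).
Per-layer scan distance = 8820 / 0.21, so 42000 mm.
Laser time per layer = 42000 / 2450 = 17.1429 s.
Per-layer time = 17.1429 + 7.84, so 24.9829 s.
Build time = 1374 × 24.9829 = 34326.5046 s = 9.54 hours.

9.54 hours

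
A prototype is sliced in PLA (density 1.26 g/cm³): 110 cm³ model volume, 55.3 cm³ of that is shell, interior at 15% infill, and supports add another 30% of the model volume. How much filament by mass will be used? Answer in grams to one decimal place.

121.6 g

Infill region = 110 − 55.3, so 54.7 cm³.
Deposited infill = 0.15 × 54.7 = 8.205 cm³.
Support: 0.30 × 110 → 33 cm³.
Deposited volume = 55.3 + 8.205 + 33, so 96.505 cm³.
Mass = 96.505 × 1.26, so 121.5963 g.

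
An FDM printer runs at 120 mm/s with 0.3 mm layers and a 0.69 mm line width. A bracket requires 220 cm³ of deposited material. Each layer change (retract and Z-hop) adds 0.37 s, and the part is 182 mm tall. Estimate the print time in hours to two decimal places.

2.52 hours

Extrusion cross-section: 0.3 × 0.69 → 0.207 mm².
Path length: 220000 mm³ / 0.207 mm² → 1062801.9 mm.
Time extruding = 1062801.9 / 120 = 8856.7 s.
Layers = ⌈182/0.3⌉ = 607.
Z-hop total: 607 × 0.37 → 224.59 s.
Total = 8856.7 + 224.59 = 9081.29 s = 2.52 hours.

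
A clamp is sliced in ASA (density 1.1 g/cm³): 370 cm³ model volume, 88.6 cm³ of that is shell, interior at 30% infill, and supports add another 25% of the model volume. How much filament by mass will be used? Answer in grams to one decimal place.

292.1 g

Volume inside the shell = 370 − 88.6, so 281.4 cm³.
Deposited infill = 0.30 × 281.4, so 84.42 cm³.
Support = 0.25 × 370 = 92.5 cm³.
Deposited volume: 88.6 + 84.42 + 92.5 → 265.52 cm³.
Mass = 265.52 × 1.1, so 292.072 g.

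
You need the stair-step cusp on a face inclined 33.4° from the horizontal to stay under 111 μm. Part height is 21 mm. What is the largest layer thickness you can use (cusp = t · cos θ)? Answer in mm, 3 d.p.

t = h_c / cos θ = 0.111 / 0.8348 = 0.133 mm.

0.133 mm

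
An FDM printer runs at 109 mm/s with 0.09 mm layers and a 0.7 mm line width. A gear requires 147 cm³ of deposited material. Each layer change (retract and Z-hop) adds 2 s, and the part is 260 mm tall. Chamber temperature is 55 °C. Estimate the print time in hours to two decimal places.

7.55 hours

Bead cross-section: 0.09 × 0.7 → 0.063 mm².
Path length: 147000 mm³ / 0.063 mm² → 2333333.3 mm.
Print-move time: 2333333.3 / 109 → 21406.7 s.
Layers = ⌈260/0.09⌉ = 2889.
Layer-change overhead = 2889 × 2 = 5778 s.
Total = 21406.7 + 5778 = 27184.7 s = 7.55 hours.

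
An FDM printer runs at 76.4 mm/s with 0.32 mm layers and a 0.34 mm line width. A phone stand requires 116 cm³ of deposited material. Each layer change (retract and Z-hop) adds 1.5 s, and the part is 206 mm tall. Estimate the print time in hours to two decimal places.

4.14 hours

Line area = 0.32 × 0.34, so 0.1088 mm².
Total extruded path = 116000/0.1088 = 1066176.5 mm.
Time extruding: 1066176.5 / 76.4 → 13955.2 s.
Layer count = ceil(206 / 0.32) = 644.
Z-hop total = 644 × 1.5 = 966 s.
Altogether 13955.2 + 966 = 14921.2 s, i.e. 4.14 hours.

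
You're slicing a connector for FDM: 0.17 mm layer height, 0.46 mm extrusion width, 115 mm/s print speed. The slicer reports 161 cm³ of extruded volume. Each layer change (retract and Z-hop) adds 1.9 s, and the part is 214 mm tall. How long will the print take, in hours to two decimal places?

5.64 hours

Extrusion cross-section: 0.17 × 0.46 → 0.0782 mm².
Path length: 161000 mm³ / 0.0782 mm² → 2058823.5 mm.
Time extruding = 2058823.5 / 115, so 17902.8 s.
Layers = ⌈214/0.17⌉ = 1259.
Z-hop total = 1259 × 1.9 = 2392.1 s.
Total = 17902.8 + 2392.1 = 20294.9 s = 5.64 hours.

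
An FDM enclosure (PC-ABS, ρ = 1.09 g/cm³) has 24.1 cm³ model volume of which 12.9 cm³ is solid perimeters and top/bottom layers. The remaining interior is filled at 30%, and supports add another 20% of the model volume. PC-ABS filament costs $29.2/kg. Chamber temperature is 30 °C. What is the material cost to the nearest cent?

$0.67

Interior volume: 24.1 − 12.9 → 11.2 cm³.
Infill deposited = 0.30 × 11.2 = 3.36 cm³.
Support = 0.20 × 24.1 = 4.82 cm³.
Deposited volume: 12.9 + 3.36 + 4.82 → 21.08 cm³.
Mass: 21.08 × 1.09 → 22.9772 g.
Cost = 22.9772 g / 1000 × $29.2/kg = $0.67.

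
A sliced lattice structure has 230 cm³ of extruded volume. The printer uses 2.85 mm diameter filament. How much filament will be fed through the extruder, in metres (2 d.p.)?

Cross-section of 2.85 mm filament: π·(2.85/2)² = 6.3794 mm².
L = 230000 mm³ / 6.3794 mm² = 36053.55 mm, i.e. 36.05 m.

36.05 m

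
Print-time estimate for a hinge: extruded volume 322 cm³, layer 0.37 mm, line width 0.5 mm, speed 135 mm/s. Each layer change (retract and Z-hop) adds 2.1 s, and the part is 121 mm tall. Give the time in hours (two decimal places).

Line area = 0.37 × 0.5 = 0.185 mm².
Total extruded path = 322000/0.185 = 1740540.5 mm.
Time extruding: 1740540.5 / 135 → 12892.9 s.
Layers = ⌈121/0.37⌉ = 328.
Z-hop total: 328 × 2.1 → 688.8 s.
Total = 12892.9 + 688.8 = 13581.7 s = 3.77 hours.

3.77 hours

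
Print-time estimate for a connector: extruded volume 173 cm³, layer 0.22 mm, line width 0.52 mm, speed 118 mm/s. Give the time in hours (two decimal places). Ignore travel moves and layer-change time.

Line area: 0.22 × 0.52 → 0.1144 mm².
Total extruded path = 173000/0.1144 = 1512237.8 mm.
Time extruding = 1512237.8 / 118 = 12815.6 s.
That's 12815.6 s → 3.56 hours.

3.56 hours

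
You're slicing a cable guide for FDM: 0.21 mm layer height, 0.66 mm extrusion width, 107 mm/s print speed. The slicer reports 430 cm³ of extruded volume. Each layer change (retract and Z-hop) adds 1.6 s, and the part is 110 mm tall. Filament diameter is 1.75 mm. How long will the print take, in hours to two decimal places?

8.29 hours

Line area = 0.21 × 0.66 = 0.1386 mm².
Path length: 430000 mm³ / 0.1386 mm² → 3102453.1 mm.
Print-move time = 3102453.1 / 107 = 28994.9 s.
Number of layers: 110 / 0.21 → 524 (rounded up).
Z-hop total = 524 × 1.6 = 838.4 s.
Total = 28994.9 + 838.4 = 29833.3 s = 8.29 hours.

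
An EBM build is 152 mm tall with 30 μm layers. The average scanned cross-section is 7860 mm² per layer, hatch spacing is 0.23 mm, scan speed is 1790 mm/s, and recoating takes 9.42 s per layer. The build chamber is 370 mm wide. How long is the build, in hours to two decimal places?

Number of layers: 152 / 0.03 → 5067 (rounded up).
Scan path per layer = 7860 / 0.23 = 34173.9 mm.
Per-layer scan time: 34173.9 / 1790 → 19.0916 s.
Layer cycle: 19.0916 + 9.42 → 28.5116 s.
Total: 5067 × 28.5116 s = 144468.2772 s → 40.13 hours.

40.13 hours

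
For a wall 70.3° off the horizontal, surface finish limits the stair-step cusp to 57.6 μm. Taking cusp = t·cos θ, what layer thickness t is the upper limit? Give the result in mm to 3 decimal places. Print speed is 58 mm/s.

Layer height = cusp / cos(70.3°) = 0.0576 / 0.3371 = 0.171 mm.

0.171 mm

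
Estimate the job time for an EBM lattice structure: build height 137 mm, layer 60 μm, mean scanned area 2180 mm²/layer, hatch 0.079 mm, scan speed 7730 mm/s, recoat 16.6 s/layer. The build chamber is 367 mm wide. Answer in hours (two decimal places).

12.80 hours

Layer count = ceil(137 / 0.06) = 2284.
Per-layer scan distance: 2180 / 0.079 → 27594.9 mm.
Per-layer scan time = 27594.9 / 7730, so 3.5698 s.
Layer cycle: 3.5698 + 16.6 → 20.1698 s.
Build time = 2284 × 20.1698 = 46067.8232 s = 12.80 hours.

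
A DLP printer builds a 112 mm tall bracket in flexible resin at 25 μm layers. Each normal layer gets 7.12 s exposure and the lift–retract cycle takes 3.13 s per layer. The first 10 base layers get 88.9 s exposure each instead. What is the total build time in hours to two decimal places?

12.98 hours

Layers = ⌈112/0.025⌉ = 4480.
Bottom layers = 10 × (88.9 + 3.13) = 920.3 s.
Normal layers: 4470 × (7.12 + 3.13) → 45817.5 s.
Total = 920.3 + 45817.5 = 46737.8 s = 12.98 hours.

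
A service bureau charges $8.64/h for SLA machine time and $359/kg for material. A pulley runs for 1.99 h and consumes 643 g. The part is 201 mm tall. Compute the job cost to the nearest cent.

Machine-time cost: 8.64 × 1.99 → $17.1936.
Feedstock cost = 359 × 643/1000 = $230.837.
Job cost: 17.1936 + 230.837 = 248.0306 ≈ $248.03.

$248.03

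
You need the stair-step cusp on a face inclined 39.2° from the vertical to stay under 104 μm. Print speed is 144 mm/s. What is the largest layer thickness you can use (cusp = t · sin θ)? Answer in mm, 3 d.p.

sin(39.2°) = 0.6320; t_max = 0.104/0.6320 = 0.165 mm.

0.165 mm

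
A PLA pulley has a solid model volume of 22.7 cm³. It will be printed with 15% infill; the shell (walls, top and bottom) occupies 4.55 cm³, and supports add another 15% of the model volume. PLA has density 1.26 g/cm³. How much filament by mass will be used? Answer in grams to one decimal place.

13.5 g

Interior volume = 22.7 − 4.55 = 18.15 cm³.
Infill deposited: 0.15 × 18.15 → 2.7225 cm³.
Support = 0.15 × 22.7 = 3.405 cm³.
Total extruded = 4.55 + 2.7225 + 3.405 = 10.6775 cm³.
Mass = 10.6775 × 1.26 = 13.45365 g.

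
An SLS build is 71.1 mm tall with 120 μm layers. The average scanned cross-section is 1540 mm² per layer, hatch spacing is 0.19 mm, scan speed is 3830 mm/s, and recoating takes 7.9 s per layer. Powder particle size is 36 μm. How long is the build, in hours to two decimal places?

Number of layers: 71.1 / 0.12 → 593 (rounded up).
Scan path per layer = 1540 / 0.19, so 8105.3 mm.
Per-layer scan time = 8105.3 / 3830, so 2.1163 s.
Time per layer = 2.1163 + 7.9, so 10.0163 s.
593 layers × 10.0163 s/layer = 5939.6659 s, i.e. 1.65 hours.

1.65 hours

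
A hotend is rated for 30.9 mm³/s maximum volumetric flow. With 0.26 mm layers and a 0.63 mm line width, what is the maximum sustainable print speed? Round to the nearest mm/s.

189 mm/s

A = 0.26 × 0.63 = 0.1638 mm².
Max speed = 30.9 / 0.1638 = 188.64 ≈ 189 mm/s.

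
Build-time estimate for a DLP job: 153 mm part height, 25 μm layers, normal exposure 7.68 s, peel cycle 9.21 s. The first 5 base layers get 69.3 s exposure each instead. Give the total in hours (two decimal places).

Layer count = ceil(153 / 0.025) = 6120.
Base layers: 5 × (69.3 + 9.21) → 392.55 s.
Regular layers: 6115 × (7.68 + 9.21) → 103282.35 s.
Sum: 392.55 + 103282.35 = 103674.9 s → 28.80 hours.

28.80 hours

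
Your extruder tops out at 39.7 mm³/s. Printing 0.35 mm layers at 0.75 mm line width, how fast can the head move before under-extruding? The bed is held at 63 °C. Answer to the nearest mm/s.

151 mm/s

Extrusion cross-section = 0.35 × 0.75 = 0.2625 mm².
Max speed = 39.7 / 0.2625 = 151.24 ≈ 151 mm/s.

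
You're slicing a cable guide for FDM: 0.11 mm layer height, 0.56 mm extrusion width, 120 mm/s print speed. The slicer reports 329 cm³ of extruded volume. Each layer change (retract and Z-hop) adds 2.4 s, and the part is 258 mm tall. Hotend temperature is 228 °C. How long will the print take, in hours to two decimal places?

13.93 hours

Bead cross-section = 0.11 × 0.56, so 0.0616 mm².
Total extruded path = 329000/0.0616 = 5340909.1 mm.
Time extruding = 5340909.1 / 120 = 44507.6 s.
Layer count = ceil(258 / 0.11) = 2346.
Non-print overhead = 2346 × 2.4, so 5630.4 s.
Total = 44507.6 + 5630.4 = 50138 s = 13.93 hours.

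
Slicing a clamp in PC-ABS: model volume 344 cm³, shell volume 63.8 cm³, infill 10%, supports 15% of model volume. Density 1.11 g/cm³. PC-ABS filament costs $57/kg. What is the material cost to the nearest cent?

$9.07

Interior volume: 344 − 63.8 → 280.2 cm³.
Infill deposited: 0.10 × 280.2 → 28.02 cm³.
Support = 0.15 × 344, so 51.6 cm³.
Deposited volume = 63.8 + 28.02 + 51.6 = 143.42 cm³.
Mass = 143.42 × 1.11, so 159.1962 g.
Cost = 159.1962 g / 1000 × $57/kg = $9.07.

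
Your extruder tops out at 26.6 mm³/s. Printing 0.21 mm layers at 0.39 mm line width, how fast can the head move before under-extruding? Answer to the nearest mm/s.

325 mm/s

Extrusion cross-section = 0.21 × 0.39, so 0.0819 mm².
Max speed = 26.6 / 0.0819 = 324.79 ≈ 325 mm/s.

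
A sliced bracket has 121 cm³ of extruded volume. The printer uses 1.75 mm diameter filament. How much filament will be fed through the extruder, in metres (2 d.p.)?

50.31 m

A = π r² = π × 0.875² = 2.4053 mm².
Length = 121 cm³ / 2.4053 mm² = 121000 / 2.4053 = 50305.58 mm = 50.31 m.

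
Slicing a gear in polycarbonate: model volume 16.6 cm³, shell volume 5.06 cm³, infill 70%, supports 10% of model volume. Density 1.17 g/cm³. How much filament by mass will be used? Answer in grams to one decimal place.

17.3 g

Interior volume = 16.6 − 5.06 = 11.54 cm³.
Infill deposited = 0.70 × 11.54 = 8.078 cm³.
Support = 0.10 × 16.6 = 1.66 cm³.
Deposited volume = 5.06 + 8.078 + 1.66, so 14.798 cm³.
Mass: 14.798 × 1.17 → 17.31366 g.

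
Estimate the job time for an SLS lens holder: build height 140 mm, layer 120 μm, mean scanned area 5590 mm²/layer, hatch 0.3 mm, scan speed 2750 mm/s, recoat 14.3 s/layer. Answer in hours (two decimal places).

Layer count = ceil(140 / 0.12) = 1167.
Scan path per layer: 5590 / 0.3 → 18633.3 mm.
Scan time per layer: 18633.3 / 2750 → 6.7757 s.
Time per layer: 6.7757 + 14.3 → 21.0757 s.
Build time = 1167 × 21.0757 = 24595.3419 s = 6.83 hours.

6.83 hours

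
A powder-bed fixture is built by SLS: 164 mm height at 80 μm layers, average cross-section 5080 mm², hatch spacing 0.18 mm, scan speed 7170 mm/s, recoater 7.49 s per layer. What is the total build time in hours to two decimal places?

Layers = ⌈164/0.08⌉ = 2050.
Scan path per layer = 5080 / 0.18 = 28222.2 mm.
Scan time per layer = 28222.2 / 7170 = 3.9362 s.
Time per layer: 3.9362 + 7.49 → 11.4262 s.
Total: 2050 × 11.4262 s = 23423.71 s → 6.51 hours.

6.51 hours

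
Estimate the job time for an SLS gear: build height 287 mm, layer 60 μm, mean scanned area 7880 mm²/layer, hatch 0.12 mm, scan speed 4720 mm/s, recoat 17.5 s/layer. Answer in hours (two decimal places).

Number of layers: 287 / 0.06 → 4784 (rounded up).
Per-layer scan distance = 7880 / 0.12 = 65666.7 mm.
Per-layer scan time = 65666.7 / 4720, so 13.9124 s.
Layer cycle = 13.9124 + 17.5 = 31.4124 s.
Build time = 4784 × 31.4124 = 150276.9216 s = 41.74 hours.

41.74 hours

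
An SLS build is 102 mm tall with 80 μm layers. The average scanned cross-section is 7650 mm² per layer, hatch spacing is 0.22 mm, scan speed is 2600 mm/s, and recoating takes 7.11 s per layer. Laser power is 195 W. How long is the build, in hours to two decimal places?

7.25 hours

Number of layers: 102 / 0.08 → 1275 (rounded up).
Hatch length per layer = 7650 / 0.22 = 34772.7 mm.
Per-layer scan time = 34772.7 / 2600 = 13.3741 s.
Per-layer time = 13.3741 + 7.11 = 20.4841 s.
1275 layers × 20.4841 s/layer = 26117.2275 s, i.e. 7.25 hours.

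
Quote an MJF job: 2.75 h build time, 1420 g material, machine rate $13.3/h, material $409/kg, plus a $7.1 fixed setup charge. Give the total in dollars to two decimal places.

Machine-time cost: 13.3 × 2.75 → $36.575.
Feedstock cost = 409 × 1420/1000 = $580.78.
Total = 36.575 + 580.78 + 7.1 = 624.455 ≈ $624.46.

$624.46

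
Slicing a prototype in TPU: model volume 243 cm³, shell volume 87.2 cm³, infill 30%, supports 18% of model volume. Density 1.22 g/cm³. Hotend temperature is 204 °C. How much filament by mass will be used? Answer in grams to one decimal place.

216.8 g

Infill region: 243 − 87.2 → 155.8 cm³.
Deposited infill = 0.30 × 155.8, so 46.74 cm³.
Support = 0.18 × 243, so 43.74 cm³.
Total extruded: 87.2 + 46.74 + 43.74 → 177.68 cm³.
Mass = 177.68 × 1.22, so 216.7696 g.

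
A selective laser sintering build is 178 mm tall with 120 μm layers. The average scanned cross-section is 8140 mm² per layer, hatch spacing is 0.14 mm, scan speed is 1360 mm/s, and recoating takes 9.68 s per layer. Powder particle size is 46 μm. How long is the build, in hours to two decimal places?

21.61 hours

Number of layers: 178 / 0.12 → 1484 (rounded up).
Per-layer scan distance = 8140 / 0.14 = 58142.9 mm.
Scan time per layer = 58142.9 / 1360, so 42.7521 s.
Per-layer time = 42.7521 + 9.68, so 52.4321 s.
Total: 1484 × 52.4321 s = 77809.2364 s → 21.61 hours.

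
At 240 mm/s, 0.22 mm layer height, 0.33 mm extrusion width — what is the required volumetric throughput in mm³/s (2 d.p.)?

17.42

Extrusion cross-section = 0.22 × 0.33 = 0.0726 mm².
Q = v·A = 240 × 0.0726 = 17.42 mm³/s.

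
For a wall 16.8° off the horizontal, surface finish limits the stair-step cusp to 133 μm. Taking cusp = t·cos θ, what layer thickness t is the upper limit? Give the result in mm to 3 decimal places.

0.139 mm

Layer height = cusp / cos(16.8°) = 0.133 / 0.9573 = 0.139 mm.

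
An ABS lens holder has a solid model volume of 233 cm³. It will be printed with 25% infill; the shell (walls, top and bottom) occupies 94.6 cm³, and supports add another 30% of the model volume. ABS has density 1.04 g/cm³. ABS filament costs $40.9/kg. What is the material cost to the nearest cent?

$8.47

Volume inside the shell = 233 − 94.6, so 138.4 cm³.
Deposited infill: 0.25 × 138.4 → 34.6 cm³.
Support = 0.30 × 233, so 69.9 cm³.
Deposited volume = 94.6 + 34.6 + 69.9, so 199.1 cm³.
Mass: 199.1 × 1.04 → 207.064 g.
Cost = 207.064 g / 1000 × $40.9/kg = $8.47.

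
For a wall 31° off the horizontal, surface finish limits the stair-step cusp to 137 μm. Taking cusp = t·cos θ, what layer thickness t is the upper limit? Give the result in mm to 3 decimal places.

0.160 mm

cos(31°) = 0.8572; t_max = 0.137/0.8572 = 0.160 mm.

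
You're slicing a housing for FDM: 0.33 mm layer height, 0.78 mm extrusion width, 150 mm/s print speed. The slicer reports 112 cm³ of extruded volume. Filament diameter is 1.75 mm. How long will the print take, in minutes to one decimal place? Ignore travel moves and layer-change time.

Extrusion cross-section = 0.33 × 0.78 = 0.2574 mm².
Path length: 112000 mm³ / 0.2574 mm² → 435120.4 mm.
Print-move time: 435120.4 / 150 → 2900.8 s.
In the requested units: 2900.8 s = 48.3 minutes.

48.3 minutes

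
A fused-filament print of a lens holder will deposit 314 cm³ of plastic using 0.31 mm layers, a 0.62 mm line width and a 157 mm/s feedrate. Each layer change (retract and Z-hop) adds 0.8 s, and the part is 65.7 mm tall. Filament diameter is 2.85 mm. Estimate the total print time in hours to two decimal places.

2.94 hours

Bead cross-section: 0.31 × 0.62 → 0.1922 mm².
Path length: 314000 mm³ / 0.1922 mm² → 1633714.9 mm.
Time extruding = 1633714.9 / 157, so 10405.8 s.
Layer count = ceil(65.7 / 0.31) = 212.
Non-print overhead: 212 × 0.8 → 169.6 s.
Altogether 10405.8 + 169.6 = 10575.4 s, i.e. 2.94 hours.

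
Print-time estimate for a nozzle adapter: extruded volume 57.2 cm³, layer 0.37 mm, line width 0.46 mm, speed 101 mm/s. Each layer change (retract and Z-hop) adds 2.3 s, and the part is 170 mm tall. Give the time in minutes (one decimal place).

Line area = 0.37 × 0.46 = 0.1702 mm².
Total extruded path = 57200/0.1702 = 336075.2 mm.
Time extruding = 336075.2 / 101 = 3327.5 s.
Layers = ⌈170/0.37⌉ = 460.
Non-print overhead = 460 × 2.3, so 1058 s.
Altogether 3327.5 + 1058 = 4385.5 s, i.e. 73.1 minutes.

73.1 minutes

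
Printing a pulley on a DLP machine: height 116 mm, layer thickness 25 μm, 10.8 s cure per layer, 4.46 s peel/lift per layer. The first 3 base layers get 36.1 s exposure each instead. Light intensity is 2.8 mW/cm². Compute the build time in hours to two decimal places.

Layers = ⌈116/0.025⌉ = 4640.
Base layers: 3 × (36.1 + 4.46) → 121.68 s.
Normal layers = 4637 × (10.8 + 4.46), so 70760.62 s.
Total = 121.68 + 70760.62 = 70882.3 s = 19.69 hours.

19.69 hours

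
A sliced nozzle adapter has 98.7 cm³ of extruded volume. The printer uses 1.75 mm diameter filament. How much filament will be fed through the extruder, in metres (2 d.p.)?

Filament cross-section = π × (1.75/2)² = 2.4053 mm².
L = 98700 mm³ / 2.4053 mm² = 41034.38 mm, i.e. 41.03 m.

41.03 m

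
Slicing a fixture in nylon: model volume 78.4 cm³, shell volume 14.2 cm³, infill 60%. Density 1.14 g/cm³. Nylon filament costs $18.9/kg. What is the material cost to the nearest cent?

Infill region = 78.4 − 14.2 = 64.2 cm³.
Infill volume: 0.60 × 64.2 → 38.52 cm³.
Deposited volume: 14.2 + 38.52 → 52.72 cm³.
Mass: 52.72 × 1.14 → 60.1008 g.
At $18.9/kg: 60.1008/1000 × 18.9 = $1.14.

$1.14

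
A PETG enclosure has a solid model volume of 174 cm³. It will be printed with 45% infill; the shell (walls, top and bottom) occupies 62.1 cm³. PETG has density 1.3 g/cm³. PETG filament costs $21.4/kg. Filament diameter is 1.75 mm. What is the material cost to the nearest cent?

Interior volume: 174 − 62.1 → 111.9 cm³.
Deposited infill = 0.45 × 111.9 = 50.355 cm³.
Total printed volume: 62.1 + 50.355 → 112.455 cm³.
Mass = 112.455 × 1.3 = 146.1915 g.
At $21.4/kg: 146.1915/1000 × 21.4 = $3.13.

$3.13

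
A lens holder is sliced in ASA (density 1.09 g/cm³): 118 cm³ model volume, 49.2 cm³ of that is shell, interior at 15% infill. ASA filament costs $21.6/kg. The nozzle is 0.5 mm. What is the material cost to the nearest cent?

Volume inside the shell: 118 − 49.2 → 68.8 cm³.
Infill volume = 0.15 × 68.8 = 10.32 cm³.
Deposited volume = 49.2 + 10.32, so 59.52 cm³.
Mass: 59.52 × 1.09 → 64.8768 g.
At $21.6/kg: 64.8768/1000 × 21.6 = $1.40.

$1.40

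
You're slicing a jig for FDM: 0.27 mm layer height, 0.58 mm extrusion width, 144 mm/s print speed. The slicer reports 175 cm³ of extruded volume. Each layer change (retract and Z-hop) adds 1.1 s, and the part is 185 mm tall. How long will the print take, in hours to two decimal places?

Extrusion cross-section = 0.27 × 0.58, so 0.1566 mm².
Toolpath length = 175 cm³ / 0.1566 mm² = 175000 / 0.1566 = 1117496.8 mm.
Print-move time: 1117496.8 / 144 → 7760.4 s.
Layer count = ceil(185 / 0.27) = 686.
Non-print overhead = 686 × 1.1 = 754.6 s.
Total = 7760.4 + 754.6 = 8515 s = 2.37 hours.

2.37 hours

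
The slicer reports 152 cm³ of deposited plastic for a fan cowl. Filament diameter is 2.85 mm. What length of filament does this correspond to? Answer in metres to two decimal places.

Cross-section of 2.85 mm filament: π·(2.85/2)² = 6.3794 mm².
Length = 152 cm³ / 6.3794 mm² = 152000 / 6.3794 = 23826.69 mm = 23.83 m.

23.83 m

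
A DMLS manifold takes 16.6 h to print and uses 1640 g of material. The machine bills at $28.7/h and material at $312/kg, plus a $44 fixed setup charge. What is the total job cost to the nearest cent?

$1032.10

Machine-time cost = 28.7 × 16.6, so $476.42.
Feedstock cost: 312 × 1640/1000 → $511.68.
Total = 476.42 + 511.68 + 44 = $1032.10.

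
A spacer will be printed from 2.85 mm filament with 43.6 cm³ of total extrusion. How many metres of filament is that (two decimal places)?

6.83 m

Cross-section of 2.85 mm filament: π·(2.85/2)² = 6.3794 mm².
Length = 43.6 cm³ / 6.3794 mm² = 43600 / 6.3794 = 6834.5 mm = 6.83 m.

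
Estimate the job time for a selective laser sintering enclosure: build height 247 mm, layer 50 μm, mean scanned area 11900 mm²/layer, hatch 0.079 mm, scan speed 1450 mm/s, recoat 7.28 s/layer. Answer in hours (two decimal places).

Layer count = ceil(247 / 0.05) = 4940.
Hatch length per layer = 11900 / 0.079, so 150632.9 mm.
Per-layer scan time = 150632.9 / 1450, so 103.8848 s.
Per-layer time = 103.8848 + 7.28, so 111.1648 s.
4940 layers × 111.1648 s/layer = 549154.112 s, i.e. 152.54 hours.

152.54 hours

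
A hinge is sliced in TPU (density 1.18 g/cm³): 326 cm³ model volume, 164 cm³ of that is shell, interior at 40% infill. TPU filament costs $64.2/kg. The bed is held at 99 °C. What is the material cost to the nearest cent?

$17.33

Interior volume: 326 − 164 → 162 cm³.
Infill volume: 0.40 × 162 → 64.8 cm³.
Total extruded: 164 + 64.8 → 228.8 cm³.
Mass = 228.8 × 1.18 = 269.984 g.
At $64.2/kg: 269.984/1000 × 64.2 = $17.33.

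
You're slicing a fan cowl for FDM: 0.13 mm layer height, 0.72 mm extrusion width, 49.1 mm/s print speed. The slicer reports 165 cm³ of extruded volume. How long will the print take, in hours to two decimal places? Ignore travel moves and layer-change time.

Bead cross-section = 0.13 × 0.72 = 0.0936 mm².
Path length: 165000 mm³ / 0.0936 mm² → 1762820.5 mm.
Time extruding = 1762820.5 / 49.1 = 35902.7 s.
That's 35902.7 s → 9.97 hours.

9.97 hours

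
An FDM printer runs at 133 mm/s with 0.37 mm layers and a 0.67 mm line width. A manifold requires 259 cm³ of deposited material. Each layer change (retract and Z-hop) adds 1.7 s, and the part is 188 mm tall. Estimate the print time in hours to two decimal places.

2.42 hours

Extrusion cross-section = 0.37 × 0.67, so 0.2479 mm².
Toolpath length = 259 cm³ / 0.2479 mm² = 259000 / 0.2479 = 1044776.1 mm.
Time extruding = 1044776.1 / 133 = 7855.5 s.
Number of layers: 188 / 0.37 → 509 (rounded up).
Non-print overhead: 509 × 1.7 → 865.3 s.
Total = 7855.5 + 865.3 = 8720.8 s = 2.42 hours.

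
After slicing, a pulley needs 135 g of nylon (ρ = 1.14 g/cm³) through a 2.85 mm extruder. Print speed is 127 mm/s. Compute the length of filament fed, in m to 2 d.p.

Extruded volume: 135/1.14 = 118.4211 cm³ (118421.1 mm³).
Cross-section of 2.85 mm filament: π·(2.85/2)² = 6.3794 mm².
Length = 118421.1 / 6.3794 = 18563.05 mm = 18.56 m.

18.56 m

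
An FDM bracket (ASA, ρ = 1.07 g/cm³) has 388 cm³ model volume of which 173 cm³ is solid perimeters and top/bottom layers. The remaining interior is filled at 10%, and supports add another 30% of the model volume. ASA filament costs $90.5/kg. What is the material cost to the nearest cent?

$30.11

Volume inside the shell: 388 − 173 → 215 cm³.
Infill deposited = 0.10 × 215, so 21.5 cm³.
Support: 0.30 × 388 → 116.4 cm³.
Deposited volume = 173 + 21.5 + 116.4, so 310.9 cm³.
Mass: 310.9 × 1.07 → 332.663 g.
At $90.5/kg: 332.663/1000 × 90.5 = $30.11.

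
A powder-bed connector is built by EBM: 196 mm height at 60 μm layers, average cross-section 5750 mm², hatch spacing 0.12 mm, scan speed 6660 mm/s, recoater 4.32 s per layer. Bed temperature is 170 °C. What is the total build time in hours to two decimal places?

10.45 hours

Layer count = ceil(196 / 0.06) = 3267.
Hatch length per layer = 5750 / 0.12 = 47916.7 mm.
Scan time per layer: 47916.7 / 6660 → 7.1947 s.
Per-layer time = 7.1947 + 4.32 = 11.5147 s.
Build time = 3267 × 11.5147 = 37618.5249 s = 10.45 hours.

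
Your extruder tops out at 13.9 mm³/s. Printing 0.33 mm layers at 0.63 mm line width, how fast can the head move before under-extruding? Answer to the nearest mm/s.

67 mm/s

A = 0.33 × 0.63 = 0.2079 mm².
Max speed = 13.9 / 0.2079 = 66.86 ≈ 67 mm/s.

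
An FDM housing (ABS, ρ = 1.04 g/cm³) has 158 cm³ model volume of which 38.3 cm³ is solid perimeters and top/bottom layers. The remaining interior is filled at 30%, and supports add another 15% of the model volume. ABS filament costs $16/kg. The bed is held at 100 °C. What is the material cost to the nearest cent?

Infill region = 158 − 38.3, so 119.7 cm³.
Infill volume = 0.30 × 119.7, so 35.91 cm³.
Support: 0.15 × 158 → 23.7 cm³.
Deposited volume = 38.3 + 35.91 + 23.7, so 97.91 cm³.
Mass = 97.91 × 1.04 = 101.8264 g.
Cost = 101.8264 g / 1000 × $16/kg = $1.63.

$1.63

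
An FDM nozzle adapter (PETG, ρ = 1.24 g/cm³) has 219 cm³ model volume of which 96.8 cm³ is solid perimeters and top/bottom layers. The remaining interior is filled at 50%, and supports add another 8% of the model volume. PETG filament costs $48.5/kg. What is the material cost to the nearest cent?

$10.55

Interior volume = 219 − 96.8 = 122.2 cm³.
Infill deposited: 0.50 × 122.2 → 61.1 cm³.
Support: 0.08 × 219 → 17.52 cm³.
Total extruded: 96.8 + 61.1 + 17.52 → 175.42 cm³.
Mass: 175.42 × 1.24 → 217.5208 g.
Cost = 217.5208 g / 1000 × $48.5/kg = $10.55.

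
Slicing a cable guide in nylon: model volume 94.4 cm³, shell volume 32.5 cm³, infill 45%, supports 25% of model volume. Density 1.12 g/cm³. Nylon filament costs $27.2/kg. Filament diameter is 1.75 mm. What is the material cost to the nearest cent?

Volume inside the shell: 94.4 − 32.5 → 61.9 cm³.
Infill volume = 0.45 × 61.9 = 27.855 cm³.
Support = 0.25 × 94.4 = 23.6 cm³.
Total extruded = 32.5 + 27.855 + 23.6 = 83.955 cm³.
Mass = 83.955 × 1.12, so 94.0296 g.
At $27.2/kg: 94.0296/1000 × 27.2 = $2.56.

$2.56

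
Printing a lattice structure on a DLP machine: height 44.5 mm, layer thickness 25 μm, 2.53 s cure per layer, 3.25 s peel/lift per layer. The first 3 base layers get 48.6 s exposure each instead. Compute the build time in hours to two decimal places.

2.90 hours

Number of layers: 44.5 / 0.025 → 1780 (rounded up).
Base layers = 3 × (48.6 + 3.25), so 155.55 s.
Normal layers: 1777 × (2.53 + 3.25) → 10271.06 s.
Sum: 155.55 + 10271.06 = 10426.61 s → 2.90 hours.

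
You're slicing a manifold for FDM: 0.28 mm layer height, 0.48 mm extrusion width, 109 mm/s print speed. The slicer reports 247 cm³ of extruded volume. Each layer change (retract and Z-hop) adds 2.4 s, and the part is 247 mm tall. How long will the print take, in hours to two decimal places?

Extrusion cross-section: 0.28 × 0.48 → 0.1344 mm².
Toolpath length = 247 cm³ / 0.1344 mm² = 247000 / 0.1344 = 1837797.6 mm.
Time extruding: 1837797.6 / 109 → 16860.5 s.
Number of layers: 247 / 0.28 → 883 (rounded up).
Non-print overhead = 883 × 2.4, so 2119.2 s.
Total = 16860.5 + 2119.2 = 18979.7 s = 5.27 hours.

5.27 hours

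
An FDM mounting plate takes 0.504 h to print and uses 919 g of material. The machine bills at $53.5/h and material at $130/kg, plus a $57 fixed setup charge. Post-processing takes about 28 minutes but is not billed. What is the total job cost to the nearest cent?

$203.43

Machine cost = 53.5 × 0.504 = $26.964.
Material cost = 130 × 919/1000, so $119.47.
Adding setup: 26.964 + 119.47 + 57 → 203.434 ≈ $203.43.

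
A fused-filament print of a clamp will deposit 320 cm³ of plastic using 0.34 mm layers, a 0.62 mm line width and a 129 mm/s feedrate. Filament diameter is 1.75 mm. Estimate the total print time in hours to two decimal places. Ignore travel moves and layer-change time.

Line area = 0.34 × 0.62 = 0.2108 mm².
Path length: 320000 mm³ / 0.2108 mm² → 1518026.6 mm.
Time extruding = 1518026.6 / 129, so 11767.6 s.
11767.6 s = 3.27 hours.

3.27 hours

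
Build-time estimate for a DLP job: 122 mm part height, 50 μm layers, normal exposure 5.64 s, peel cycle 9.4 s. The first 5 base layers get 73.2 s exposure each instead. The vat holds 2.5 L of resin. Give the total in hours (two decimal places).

10.29 hours

Number of layers: 122 / 0.05 → 2440 (rounded up).
Base layers = 5 × (73.2 + 9.4), so 413 s.
Regular layers = 2435 × (5.64 + 9.4) = 36622.4 s.
Total = 413 + 36622.4 = 37035.4 s = 10.29 hours.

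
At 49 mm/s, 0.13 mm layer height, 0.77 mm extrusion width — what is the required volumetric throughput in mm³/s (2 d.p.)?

4.90

Bead cross-section: 0.13 × 0.77 → 0.1001 mm².
Volumetric flow = 49 × 0.1001 = 4.90 mm³/s.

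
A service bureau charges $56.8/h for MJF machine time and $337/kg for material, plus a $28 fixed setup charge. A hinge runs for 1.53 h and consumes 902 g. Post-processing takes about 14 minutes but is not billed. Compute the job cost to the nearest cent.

$418.88

Machine-time cost = 56.8 × 1.53, so $86.904.
Material charge = 337 × 902/1000 = $303.974.
Total = 86.904 + 303.974 + 28 = 418.878 ≈ $418.88.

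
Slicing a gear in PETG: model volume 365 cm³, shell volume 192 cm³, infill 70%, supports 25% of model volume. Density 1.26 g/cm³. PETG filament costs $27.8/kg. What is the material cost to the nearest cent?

Interior volume = 365 − 192 = 173 cm³.
Deposited infill = 0.70 × 173 = 121.1 cm³.
Support: 0.25 × 365 → 91.25 cm³.
Deposited volume = 192 + 121.1 + 91.25 = 404.35 cm³.
Mass = 404.35 × 1.26 = 509.481 g.
At $27.8/kg: 509.481/1000 × 27.8 = $14.16.

$14.16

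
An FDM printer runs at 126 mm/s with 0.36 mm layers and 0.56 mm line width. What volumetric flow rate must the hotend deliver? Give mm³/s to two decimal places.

Bead cross-section = 0.36 × 0.56, so 0.2016 mm².
Volumetric flow = 126 × 0.2016 = 25.40 mm³/s.

25.40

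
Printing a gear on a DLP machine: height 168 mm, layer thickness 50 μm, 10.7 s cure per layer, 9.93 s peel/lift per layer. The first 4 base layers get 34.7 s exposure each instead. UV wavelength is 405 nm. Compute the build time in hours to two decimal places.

19.28 hours

Layers = ⌈168/0.05⌉ = 3360.
Burn-in layers = 4 × (34.7 + 9.93), so 178.52 s.
Regular layers: 3356 × (10.7 + 9.93) → 69234.28 s.
Total = 178.52 + 69234.28 = 69412.8 s = 19.28 hours.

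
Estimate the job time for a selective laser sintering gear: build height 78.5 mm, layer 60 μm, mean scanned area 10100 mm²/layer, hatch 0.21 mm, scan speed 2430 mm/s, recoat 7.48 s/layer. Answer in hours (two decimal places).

Layer count = ceil(78.5 / 0.06) = 1309.
Scan path per layer = 10100 / 0.21, so 48095.2 mm.
Per-layer scan time = 48095.2 / 2430, so 19.7923 s.
Per-layer time = 19.7923 + 7.48 = 27.2723 s.
1309 layers × 27.2723 s/layer = 35699.4407 s, i.e. 9.92 hours.

9.92 hours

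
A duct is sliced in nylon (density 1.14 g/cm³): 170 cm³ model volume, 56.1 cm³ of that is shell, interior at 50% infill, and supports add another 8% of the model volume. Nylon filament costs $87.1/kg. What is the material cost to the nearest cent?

$12.58

Infill region: 170 − 56.1 → 113.9 cm³.
Infill deposited = 0.50 × 113.9 = 56.95 cm³.
Support: 0.08 × 170 → 13.6 cm³.
Total printed volume = 56.1 + 56.95 + 13.6, so 126.65 cm³.
Mass: 126.65 × 1.14 → 144.381 g.
At $87.1/kg: 144.381/1000 × 87.1 = $12.58.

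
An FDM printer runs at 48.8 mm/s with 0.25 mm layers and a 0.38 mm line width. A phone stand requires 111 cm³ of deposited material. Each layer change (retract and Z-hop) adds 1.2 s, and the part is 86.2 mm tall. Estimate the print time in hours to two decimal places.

Extrusion cross-section: 0.25 × 0.38 → 0.095 mm².
Path length: 111000 mm³ / 0.095 mm² → 1168421.1 mm.
Time extruding = 1168421.1 / 48.8, so 23943.1 s.
Layers = ⌈86.2/0.25⌉ = 345.
Non-print overhead = 345 × 1.2, so 414 s.
Altogether 23943.1 + 414 = 24357.1 s, i.e. 6.77 hours.

6.77 hours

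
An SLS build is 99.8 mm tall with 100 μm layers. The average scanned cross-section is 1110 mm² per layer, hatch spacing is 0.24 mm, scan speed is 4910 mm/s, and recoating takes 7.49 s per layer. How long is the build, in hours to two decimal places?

Layer count = ceil(99.8 / 0.1) = 998.
Hatch length per layer = 1110 / 0.24, so 4625 mm.
Scan time per layer = 4625 / 4910, so 0.942 s.
Per-layer time = 0.942 + 7.49 = 8.432 s.
Build time = 998 × 8.432 = 8415.136 s = 2.34 hours.

2.34 hours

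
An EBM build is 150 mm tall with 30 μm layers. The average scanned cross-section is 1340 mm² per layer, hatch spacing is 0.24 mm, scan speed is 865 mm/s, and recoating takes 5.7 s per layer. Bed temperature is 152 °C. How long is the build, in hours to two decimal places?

16.88 hours

Layer count = ceil(150 / 0.03) = 5000.
Hatch length per layer: 1340 / 0.24 → 5583.3 mm.
Beam time per layer = 5583.3 / 865 = 6.4547 s.
Layer cycle: 6.4547 + 5.7 → 12.1547 s.
Build time = 5000 × 12.1547 = 60773.5 s = 16.88 hours.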